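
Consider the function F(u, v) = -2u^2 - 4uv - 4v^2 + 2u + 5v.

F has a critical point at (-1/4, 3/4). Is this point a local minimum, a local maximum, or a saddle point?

local maximum

The Hessian of F is constant: H = [[-4, -4], [-4, -8]].
det(H) = (-4)·(-8) − (-4)² = 16.
det(H) > 0 and tr(H) = -12 < 0, so H is negative definite and the point is a local maximum.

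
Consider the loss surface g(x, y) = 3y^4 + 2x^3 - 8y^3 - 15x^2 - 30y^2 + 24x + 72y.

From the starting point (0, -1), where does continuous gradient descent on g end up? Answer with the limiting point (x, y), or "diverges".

diverges

g is separable, so gradient descent decouples: x follows -∂g/∂x, y follows -∂g/∂y.
∂g/∂x = 6(x - 4)(x - 1); at x=0 this is 24, so x decreases.
∂g/∂y = 12(y - 3)(y - 1)(y + 2); at y=-1 this is 96, so y decreases.
The x-coordinate has no critical point in that direction and runs off to infinity.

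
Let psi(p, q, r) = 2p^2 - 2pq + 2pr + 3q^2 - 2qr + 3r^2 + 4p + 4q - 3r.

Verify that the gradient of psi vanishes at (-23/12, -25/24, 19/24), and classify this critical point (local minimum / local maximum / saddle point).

∇psi = (4p - 2q + 2r + 4, -2p + 6q - 2r + 4, 2p - 2q + 6r - 3); substituting (-23/12, -25/24, 19/24) gives ∇psi = (0, 0, 0), so (-23/12, -25/24, 19/24) is indeed a critical point.
The Hessian is constant: H = [[4, -2, 2], [-2, 6, -2], [2, -2, 6]].
Leading principal minors: Δ₁ = 4, Δ₂ = 20, Δ₃ = 96.
All leading minors are positive, so H is positive definite: a local minimum.

local minimum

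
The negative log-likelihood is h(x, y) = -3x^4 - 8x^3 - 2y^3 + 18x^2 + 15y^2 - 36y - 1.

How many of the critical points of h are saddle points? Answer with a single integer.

3

h separates as a function of x plus a function of y, so ∇h=0 decouples.
∂h/∂x = -12x(x - 1)(x + 3) = 0 at x ∈ {-3, 0, 1}; ∂h/∂y = -6(y - 3)(y - 2) = 0 at y ∈ {2, 3}.
The Hessian is diagonal: diag(h_xx, h_yy). Second derivatives: h_xx(-3)=-144, h_xx(0)=36, h_xx(1)=-48; h_yy(2)=6, h_yy(3)=-6.
Saddle points occur where the two diagonal entries have opposite signs: (-3, 2), (0, 3), (1, 2). Count: 3.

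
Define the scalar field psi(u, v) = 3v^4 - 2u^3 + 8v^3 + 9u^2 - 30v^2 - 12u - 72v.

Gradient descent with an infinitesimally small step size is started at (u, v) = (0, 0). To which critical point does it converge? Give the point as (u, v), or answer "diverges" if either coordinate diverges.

psi is separable, so gradient descent decouples: u follows -∂psi/∂u, v follows -∂psi/∂v.
∂psi/∂u = -6(u - 2)(u - 1); at u=0 this is -12, so u increases.
∂psi/∂v = 12(v - 2)(v + 1)(v + 3); at v=0 this is -72, so v increases.
u converges to its nearest critical value 1 (a local min of the u-part); v converges to 2. The iterate converges to (1, 2).

(1, 2)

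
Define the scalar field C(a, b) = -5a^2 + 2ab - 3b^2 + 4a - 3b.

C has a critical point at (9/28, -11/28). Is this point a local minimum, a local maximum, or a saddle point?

local maximum

The Hessian of C is constant: H = [[-10, 2], [2, -6]].
det(H) = (-10)·(-6) − 2² = 56.
det(H) > 0 and tr(H) = -16 < 0, so H is negative definite and the point is a local maximum.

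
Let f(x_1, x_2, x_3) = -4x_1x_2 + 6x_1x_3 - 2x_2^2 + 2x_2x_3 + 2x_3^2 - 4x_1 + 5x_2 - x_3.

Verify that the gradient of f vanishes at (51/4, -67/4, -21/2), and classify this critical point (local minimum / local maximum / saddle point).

saddle point

∇f = (-4x_2 + 6x_3 - 4, -4x_1 - 4x_2 + 2x_3 + 5, 6x_1 + 2x_2 + 4x_3 - 1); substituting (51/4, -67/4, -21/2) gives ∇f = (0, 0, 0), so (51/4, -67/4, -21/2) is indeed a critical point.
The Hessian is constant: H = [[0, -4, 6], [-4, -4, 2], [6, 2, 4]].
Leading principal minors: Δ₁ = 0, Δ₂ = -16, Δ₃ = -16.
The minors fit neither the all-positive nor the alternating-sign pattern, so H is indefinite: a saddle point.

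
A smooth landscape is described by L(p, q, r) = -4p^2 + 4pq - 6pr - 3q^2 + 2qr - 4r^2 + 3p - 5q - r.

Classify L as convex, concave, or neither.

L is quadratic, so its Hessian is the constant matrix H = [[-8, 4, -6], [4, -6, 2], [-6, 2, -8]].
Leading principal minors: -8, 32, -104.
Signs alternate −, +, − ⇒ H ≺ 0 ⇒ concave.

concave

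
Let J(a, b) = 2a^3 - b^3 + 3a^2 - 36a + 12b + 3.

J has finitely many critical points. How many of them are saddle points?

J separates as a function of a plus a function of b, so ∇J=0 decouples.
∂J/∂a = 6(a - 2)(a + 3) = 0 at a ∈ {-3, 2}; ∂J/∂b = -3(b - 2)(b + 2) = 0 at b ∈ {-2, 2}.
The Hessian is diagonal: diag(J_aa, J_bb). Second derivatives: J_aa(-3)=-30, J_aa(2)=30; J_bb(-2)=12, J_bb(2)=-12.
Saddle points occur where the two diagonal entries have opposite signs: (-3, -2), (2, 2). Count: 2.

2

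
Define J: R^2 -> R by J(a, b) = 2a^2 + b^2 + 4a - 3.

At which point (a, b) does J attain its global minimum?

(-1, 0)

J(a,b) separates as P(a) + Q(b) − 3, so its minimum is min P + min Q − 3.
P'(a) = 4a + 4 vanishes at a ∈ {-1}; Q'(b) = 2b vanishes at b ∈ {0}.
Local minima of P (where P''>0): P(-1)=-2. Local minima of Q: Q(0)=0.
So the global minimum of J is P(-1) + Q(0) − 3 = -2 + 0 − 3 = -5, attained at (-1, 0).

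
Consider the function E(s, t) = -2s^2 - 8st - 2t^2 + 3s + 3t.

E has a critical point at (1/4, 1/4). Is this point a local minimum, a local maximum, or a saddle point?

The Hessian of E is constant: H = [[-4, -8], [-8, -4]].
det(H) = (-4)·(-4) − (-8)² = -48.
Since det(H) < 0, H is indefinite and the critical point is a saddle point.

saddle point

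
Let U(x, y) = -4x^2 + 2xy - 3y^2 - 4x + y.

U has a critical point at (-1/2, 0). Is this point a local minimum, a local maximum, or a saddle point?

local maximum

The Hessian of U is constant: H = [[-8, 2], [2, -6]].
det(H) = (-8)·(-6) − 2² = 44.
det(H) > 0 and tr(H) = -14 < 0, so H is negative definite and the point is a local maximum.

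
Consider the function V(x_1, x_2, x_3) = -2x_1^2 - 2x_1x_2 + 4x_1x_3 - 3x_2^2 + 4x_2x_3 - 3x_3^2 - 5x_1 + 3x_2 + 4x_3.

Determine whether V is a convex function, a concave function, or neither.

concave

V is quadratic, so its Hessian is the constant matrix H = [[-4, -2, 4], [-2, -6, 4], [4, 4, -6]].
Leading principal minors: -4, 20, -24.
Signs alternate −, +, − ⇒ H ≺ 0 ⇒ concave.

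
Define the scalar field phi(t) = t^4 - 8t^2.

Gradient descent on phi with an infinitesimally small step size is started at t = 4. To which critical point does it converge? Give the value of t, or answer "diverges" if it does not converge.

2

phi'(t) = 4t(t - 2)(t + 2), so phi'(4) = 192.
Gradient descent moves in the -phi' direction, i.e. t is decreasing.
The nearest critical point in that direction is t = 2, where phi'' = 32 > 0 (a local minimum). The iterate converges there.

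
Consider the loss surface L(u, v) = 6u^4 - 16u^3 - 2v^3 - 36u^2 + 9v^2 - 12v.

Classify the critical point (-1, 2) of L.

saddle point

The mixed partial ∂²L/∂u∂v is 0, so the Hessian at any point is diag(L_uu, L_vv) = diag(24(3u^2 - 4u - 3), 6(-2v + 3)).
At (-1, 2): H = diag(96, -6).
The eigenvalues have opposite signs, so H is indefinite: a saddle point.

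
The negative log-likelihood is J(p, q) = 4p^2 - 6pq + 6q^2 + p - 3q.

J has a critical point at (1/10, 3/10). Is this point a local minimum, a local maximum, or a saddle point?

The Hessian of J is constant: H = [[8, -6], [-6, 12]].
det(H) = 8·12 − (-6)² = 60.
det(H) > 0 and tr(H) = 20 > 0, so H is positive definite and the point is a local minimum.

local minimum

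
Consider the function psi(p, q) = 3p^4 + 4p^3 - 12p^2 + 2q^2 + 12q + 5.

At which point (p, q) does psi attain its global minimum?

(-2, -3)

psi(p,q) separates as A(p) + B(q) + 5, so its minimum is min A + min B + 5.
A'(p) = 12p(p - 1)(p + 2) vanishes at p ∈ {-2, 0, 1}; B'(q) = 4q + 12 vanishes at q ∈ {-3}.
Local minima of A (where A''>0): A(-2)=-32, A(1)=-5. Local minima of B: B(-3)=-18.
So the global minimum of psi is A(-2) + B(-3) + 5 = -32 − 18 + 5 = -45, attained at (-2, -3).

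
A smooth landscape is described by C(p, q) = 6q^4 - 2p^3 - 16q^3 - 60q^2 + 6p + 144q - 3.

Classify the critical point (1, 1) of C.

The mixed partial ∂²C/∂p∂q is 0, so the Hessian at any point is diag(C_pp, C_qq) = diag(-12p, 24(3q^2 - 4q - 5)).
At (1, 1): H = diag(-12, -144).
Both eigenvalues are negative, so H is negative definite: a local maximum.

local maximum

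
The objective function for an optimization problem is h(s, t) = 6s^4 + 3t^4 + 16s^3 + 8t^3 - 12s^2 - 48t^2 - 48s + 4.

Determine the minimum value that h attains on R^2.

-546

h(s,t) separates as P(s) + Q(t) + 4, so its minimum is min P + min Q + 4.
P'(s) = 24(s - 1)(s + 1)(s + 2) vanishes at s ∈ {-2, -1, 1}; Q'(t) = 12t(t - 2)(t + 4) vanishes at t ∈ {-4, 0, 2}.
Local minima of P (where P''>0): P(-2)=16, P(1)=-38. Local minima of Q: Q(-4)=-512, Q(2)=-80.
So the global minimum of h is P(1) + Q(-4) + 4 = -38 − 512 + 4 = -546, attained at (1, -4).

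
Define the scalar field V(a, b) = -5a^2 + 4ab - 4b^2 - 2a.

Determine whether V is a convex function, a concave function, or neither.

concave

V is quadratic, so its Hessian is the constant matrix H = [[-10, 4], [4, -8]].
det(H) = 64, tr(H) = -18.
det(H) > 0 and tr(H) < 0, so H is negative definite everywhere: concave.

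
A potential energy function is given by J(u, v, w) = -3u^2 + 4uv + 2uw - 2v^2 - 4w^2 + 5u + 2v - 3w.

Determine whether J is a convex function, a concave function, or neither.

J is quadratic, so its Hessian is the constant matrix H = [[-6, 4, 2], [4, -4, 0], [2, 0, -8]].
Leading principal minors: -6, 8, -48.
Signs alternate −, +, − ⇒ H ≺ 0 ⇒ concave.

concave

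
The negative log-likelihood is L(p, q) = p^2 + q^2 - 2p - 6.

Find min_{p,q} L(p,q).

L(p,q) separates as A(p) + B(q) − 6, so its minimum is min A + min B − 6.
A'(p) = 2p - 2 vanishes at p ∈ {1}; B'(q) = 2q vanishes at q ∈ {0}.
Local minima of A (where A''>0): A(1)=-1. Local minima of B: B(0)=0.
So the global minimum of L is A(1) + B(0) − 6 = -1 + 0 − 6 = -7, attained at (1, 0).

-7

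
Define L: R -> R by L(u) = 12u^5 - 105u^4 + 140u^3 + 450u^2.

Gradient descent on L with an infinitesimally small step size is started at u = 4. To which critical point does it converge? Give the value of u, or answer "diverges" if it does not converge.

L'(u) = 60u(u - 5)(u - 3)(u + 1), so L'(4) = -1200.
Gradient descent moves in the -L' direction, i.e. u is increasing.
The nearest critical point in that direction is u = 5, where L'' = 3600 > 0 (a local minimum). The iterate converges there.

5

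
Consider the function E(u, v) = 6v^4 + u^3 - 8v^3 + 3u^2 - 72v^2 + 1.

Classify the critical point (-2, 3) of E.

The mixed partial ∂²E/∂u∂v is 0, so the Hessian at any point is diag(E_uu, E_vv) = diag(6(u + 1), 24(3v^2 - 2v - 6)).
At (-2, 3): H = diag(-6, 360).
The eigenvalues have opposite signs, so H is indefinite: a saddle point.

saddle point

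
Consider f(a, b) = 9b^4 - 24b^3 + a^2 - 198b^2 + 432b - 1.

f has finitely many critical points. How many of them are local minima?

f separates as a function of a plus a function of b, so ∇f=0 decouples.
∂f/∂a = 2a = 0 at a ∈ {0}; ∂f/∂b = 36(b - 4)(b - 1)(b + 3) = 0 at b ∈ {-3, 1, 4}.
The Hessian is diagonal: diag(f_aa, f_bb). Second derivatives: f_aa(0)=2; f_bb(-3)=1008, f_bb(1)=-432, f_bb(4)=756.
Local minima occur where both diagonal entries positive: (0, -3), (0, 4). Count: 2.

2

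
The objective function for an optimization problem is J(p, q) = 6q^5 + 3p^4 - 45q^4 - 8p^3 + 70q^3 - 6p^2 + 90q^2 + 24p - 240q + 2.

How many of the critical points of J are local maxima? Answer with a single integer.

J separates as a function of p plus a function of q, so ∇J=0 decouples.
∂J/∂p = 12(p - 2)(p - 1)(p + 1) = 0 at p ∈ {-1, 1, 2}; ∂J/∂q = 30(q - 4)(q - 2)(q - 1)(q + 1) = 0 at q ∈ {-1, 1, 2, 4}.
The Hessian is diagonal: diag(J_pp, J_qq). Second derivatives: J_pp(-1)=72, J_pp(1)=-24, J_pp(2)=36; J_qq(-1)=-900, J_qq(1)=180, J_qq(2)=-180, J_qq(4)=900.
Local maxima occur where both diagonal entries negative: (1, -1), (1, 2). Count: 2.

2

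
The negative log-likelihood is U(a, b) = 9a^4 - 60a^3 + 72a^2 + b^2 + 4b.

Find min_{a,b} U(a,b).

U(a,b) separates as P(a) + Q(b), so its minimum is min P + min Q.
P'(a) = 36a(a - 4)(a - 1) vanishes at a ∈ {0, 1, 4}; Q'(b) = 2b + 4 vanishes at b ∈ {-2}.
Local minima of P (where P''>0): P(0)=0, P(4)=-384. Local minima of Q: Q(-2)=-4.
So the global minimum of U is P(4) + Q(-2) = -384 − 4 = -388, attained at (4, -2).

-388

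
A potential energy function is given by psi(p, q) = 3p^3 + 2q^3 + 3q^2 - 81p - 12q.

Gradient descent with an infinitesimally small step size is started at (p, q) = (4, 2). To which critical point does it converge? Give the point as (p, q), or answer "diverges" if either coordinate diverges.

psi is separable, so gradient descent decouples: p follows -∂psi/∂p, q follows -∂psi/∂q.
∂psi/∂p = 9(p - 3)(p + 3); at p=4 this is 63, so p decreases.
∂psi/∂q = 6(q - 1)(q + 2); at q=2 this is 24, so q decreases.
p converges to its nearest critical value 3 (a local min of the p-part); q converges to 1. The iterate converges to (3, 1).

(3, 1)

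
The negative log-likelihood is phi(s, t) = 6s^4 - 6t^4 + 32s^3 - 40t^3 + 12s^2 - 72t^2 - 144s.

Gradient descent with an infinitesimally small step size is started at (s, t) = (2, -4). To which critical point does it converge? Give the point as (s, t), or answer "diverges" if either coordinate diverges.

phi is separable, so gradient descent decouples: s follows -∂phi/∂s, t follows -∂phi/∂t.
∂phi/∂s = 24(s - 1)(s + 2)(s + 3); at s=2 this is 480, so s decreases.
∂phi/∂t = -24t(t + 2)(t + 3); at t=-4 this is 192, so t decreases.
The t-coordinate has no critical point in that direction and runs off to infinity.

diverges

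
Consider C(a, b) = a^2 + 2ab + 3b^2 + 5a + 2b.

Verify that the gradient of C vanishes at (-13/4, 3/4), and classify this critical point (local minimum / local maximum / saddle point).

∇C = (2a + 2b + 5, 2a + 6b + 2); substituting (-13/4, 3/4) gives ∇C = (0, 0), so (-13/4, 3/4) is indeed a critical point.
The Hessian of C is constant: H = [[2, 2], [2, 6]].
det(H) = 2·6 − 2² = 8.
det(H) > 0 and tr(H) = 8 > 0, so H is positive definite and the point is a local minimum.

local minimum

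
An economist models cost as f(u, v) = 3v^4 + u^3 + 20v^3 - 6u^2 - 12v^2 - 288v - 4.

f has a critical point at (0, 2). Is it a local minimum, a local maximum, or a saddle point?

The mixed partial ∂²f/∂u∂v is 0, so the Hessian at any point is diag(f_uu, f_vv) = diag(6(u - 2), 12(3v^2 + 10v - 2)).
At (0, 2): H = diag(-12, 360).
The eigenvalues have opposite signs, so H is indefinite: a saddle point.

saddle point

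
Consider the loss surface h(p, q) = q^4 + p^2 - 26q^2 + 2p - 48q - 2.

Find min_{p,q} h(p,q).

h(p,q) separates as A(p) + B(q) − 2, so its minimum is min A + min B − 2.
A'(p) = 2p + 2 vanishes at p ∈ {-1}; B'(q) = 4(q - 4)(q + 1)(q + 3) vanishes at q ∈ {-3, -1, 4}.
Local minima of A (where A''>0): A(-1)=-1. Local minima of B: B(-3)=-9, B(4)=-352.
So the global minimum of h is A(-1) + B(4) − 2 = -1 − 352 − 2 = -355, attained at (-1, 4).

-355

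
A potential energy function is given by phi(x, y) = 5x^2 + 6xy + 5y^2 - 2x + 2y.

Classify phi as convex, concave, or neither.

phi is quadratic, so its Hessian is the constant matrix H = [[10, 6], [6, 10]].
det(H) = 64, tr(H) = 20.
det(H) > 0 and tr(H) > 0, so H is positive definite everywhere: convex.

convex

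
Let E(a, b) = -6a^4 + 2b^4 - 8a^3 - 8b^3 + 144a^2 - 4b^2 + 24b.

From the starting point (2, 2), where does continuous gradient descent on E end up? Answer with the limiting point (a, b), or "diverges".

(0, 3)

E is separable, so gradient descent decouples: a follows -∂E/∂a, b follows -∂E/∂b.
∂E/∂a = -24a(a - 3)(a + 4); at a=2 this is 288, so a decreases.
∂E/∂b = 8(b - 3)(b - 1)(b + 1); at b=2 this is -24, so b increases.
a converges to its nearest critical value 0 (a local min of the a-part); b converges to 3. The iterate converges to (0, 3).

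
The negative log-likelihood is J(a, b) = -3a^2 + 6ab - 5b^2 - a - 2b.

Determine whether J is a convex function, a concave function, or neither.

concave

J is quadratic, so its Hessian is the constant matrix H = [[-6, 6], [6, -10]].
det(H) = 24, tr(H) = -16.
det(H) > 0 and tr(H) < 0, so H is negative definite everywhere: concave.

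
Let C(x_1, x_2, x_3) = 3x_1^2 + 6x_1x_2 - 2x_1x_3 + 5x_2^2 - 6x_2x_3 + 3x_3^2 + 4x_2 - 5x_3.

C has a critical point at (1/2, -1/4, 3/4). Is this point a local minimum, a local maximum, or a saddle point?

The Hessian is constant: H = [[6, 6, -2], [6, 10, -6], [-2, -6, 6]].
Leading principal minors: Δ₁ = 6, Δ₂ = 24, Δ₃ = 32.
All leading minors are positive, so H is positive definite: a local minimum.

local minimum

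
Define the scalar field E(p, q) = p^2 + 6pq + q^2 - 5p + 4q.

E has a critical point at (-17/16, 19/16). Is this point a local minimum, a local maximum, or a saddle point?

saddle point

The Hessian of E is constant: H = [[2, 6], [6, 2]].
det(H) = 2·2 − 6² = -32.
Since det(H) < 0, H is indefinite and the critical point is a saddle point.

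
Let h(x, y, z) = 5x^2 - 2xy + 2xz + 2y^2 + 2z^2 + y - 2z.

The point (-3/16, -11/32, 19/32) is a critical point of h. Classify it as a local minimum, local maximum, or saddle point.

The Hessian is constant: H = [[10, -2, 2], [-2, 4, 0], [2, 0, 4]].
Leading principal minors: Δ₁ = 10, Δ₂ = 36, Δ₃ = 128.
All leading minors are positive, so H is positive definite: a local minimum.

local minimum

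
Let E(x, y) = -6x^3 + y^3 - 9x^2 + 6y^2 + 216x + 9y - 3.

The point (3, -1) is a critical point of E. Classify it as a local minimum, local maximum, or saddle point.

saddle point

The mixed partial ∂²E/∂x∂y is 0, so the Hessian at any point is diag(E_xx, E_yy) = diag(-18(2x + 1), 6(y + 2)).
At (3, -1): H = diag(-126, 6).
The eigenvalues have opposite signs, so H is indefinite: a saddle point.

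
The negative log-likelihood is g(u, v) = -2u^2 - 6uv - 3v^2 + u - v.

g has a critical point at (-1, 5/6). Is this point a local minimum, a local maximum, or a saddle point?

saddle point

The Hessian of g is constant: H = [[-4, -6], [-6, -6]].
det(H) = (-4)·(-6) − (-6)² = -12.
Since det(H) < 0, H is indefinite and the critical point is a saddle point.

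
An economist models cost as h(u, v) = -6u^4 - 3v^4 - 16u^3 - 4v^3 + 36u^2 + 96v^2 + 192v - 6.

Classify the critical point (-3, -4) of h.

local maximum

The mixed partial ∂²h/∂u∂v is 0, so the Hessian at any point is diag(h_uu, h_vv) = diag(24(-3u^2 - 4u + 3), 12(-3v^2 - 2v + 16)).
At (-3, -4): H = diag(-288, -288).
Both eigenvalues are negative, so H is negative definite: a local maximum.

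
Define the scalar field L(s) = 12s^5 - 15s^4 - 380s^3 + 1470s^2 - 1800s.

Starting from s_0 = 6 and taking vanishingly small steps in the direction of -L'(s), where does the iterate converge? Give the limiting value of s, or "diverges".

L'(s) = 60(s - 3)(s - 2)(s - 1)(s + 5), so L'(6) = 39600.
Gradient descent moves in the -L' direction, i.e. s is decreasing.
The nearest critical point in that direction is s = 3, where L'' = 960 > 0 (a local minimum). The iterate converges there.

3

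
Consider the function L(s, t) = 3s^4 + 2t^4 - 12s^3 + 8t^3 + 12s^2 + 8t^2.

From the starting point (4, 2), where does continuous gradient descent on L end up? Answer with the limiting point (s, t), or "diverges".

(2, 0)

L is separable, so gradient descent decouples: s follows -∂L/∂s, t follows -∂L/∂t.
∂L/∂s = 12s(s - 2)(s - 1); at s=4 this is 288, so s decreases.
∂L/∂t = 8t(t + 1)(t + 2); at t=2 this is 192, so t decreases.
s converges to its nearest critical value 2 (a local min of the s-part); t converges to 0. The iterate converges to (2, 0).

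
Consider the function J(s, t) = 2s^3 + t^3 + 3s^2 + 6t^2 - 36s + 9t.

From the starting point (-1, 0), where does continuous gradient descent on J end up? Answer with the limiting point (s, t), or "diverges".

(2, -1)

J is separable, so gradient descent decouples: s follows -∂J/∂s, t follows -∂J/∂t.
∂J/∂s = 6(s - 2)(s + 3); at s=-1 this is -36, so s increases.
∂J/∂t = 3(t + 1)(t + 3); at t=0 this is 9, so t decreases.
s converges to its nearest critical value 2 (a local min of the s-part); t converges to -1. The iterate converges to (2, -1).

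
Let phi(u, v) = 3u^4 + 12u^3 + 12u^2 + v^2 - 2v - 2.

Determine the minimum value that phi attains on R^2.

-3

phi(u,v) separates as P(u) + Q(v) − 2, so its minimum is min P + min Q − 2.
P'(u) = 12u(u + 1)(u + 2) vanishes at u ∈ {-2, -1, 0}; Q'(v) = 2v - 2 vanishes at v ∈ {1}.
Local minima of P (where P''>0): P(-2)=0, P(0)=0. Local minima of Q: Q(1)=-1.
So the global minimum of phi is P(-2) + Q(1) − 2 = 0 − 1 − 2 = -3, attained at (-2, 1).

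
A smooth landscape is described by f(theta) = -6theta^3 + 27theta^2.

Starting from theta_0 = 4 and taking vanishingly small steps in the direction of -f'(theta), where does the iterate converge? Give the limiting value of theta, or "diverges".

diverges

f'(theta) = -18theta(theta - 3), so f'(4) = -72.
Gradient descent moves in the -f' direction, i.e. theta is increasing.
There is no critical point above theta=4, and f' keeps the same sign, so the iterate runs off to +∞.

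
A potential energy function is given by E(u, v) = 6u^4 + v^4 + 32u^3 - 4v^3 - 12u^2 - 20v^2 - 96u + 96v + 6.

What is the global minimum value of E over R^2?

E(u,v) separates as P(u) + Q(v) + 6, so its minimum is min P + min Q + 6.
P'(u) = 24(u - 1)(u + 1)(u + 4) vanishes at u ∈ {-4, -1, 1}; Q'(v) = 4(v - 4)(v - 2)(v + 3) vanishes at v ∈ {-3, 2, 4}.
Local minima of P (where P''>0): P(-4)=-320, P(1)=-70. Local minima of Q: Q(-3)=-279, Q(4)=64.
So the global minimum of E is P(-4) + Q(-3) + 6 = -320 − 279 + 6 = -593, attained at (-4, -3).

-593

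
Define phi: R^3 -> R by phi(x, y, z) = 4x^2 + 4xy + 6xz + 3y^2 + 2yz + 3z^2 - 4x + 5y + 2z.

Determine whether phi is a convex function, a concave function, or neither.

convex

phi is quadratic, so its Hessian is the constant matrix H = [[8, 4, 6], [4, 6, 2], [6, 2, 6]].
Leading principal minors: 8, 32, 40.
All positive ⇒ H ≻ 0 ⇒ convex.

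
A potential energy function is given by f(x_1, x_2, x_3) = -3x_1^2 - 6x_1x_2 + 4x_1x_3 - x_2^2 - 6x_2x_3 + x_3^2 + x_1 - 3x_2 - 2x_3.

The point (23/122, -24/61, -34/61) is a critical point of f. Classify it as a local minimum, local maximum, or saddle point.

The Hessian is constant: H = [[-6, -6, 4], [-6, -2, -6], [4, -6, 2]].
Leading principal minors: Δ₁ = -6, Δ₂ = -24, Δ₃ = 488.
The minors fit neither the all-positive nor the alternating-sign pattern, so H is indefinite: a saddle point.

saddle point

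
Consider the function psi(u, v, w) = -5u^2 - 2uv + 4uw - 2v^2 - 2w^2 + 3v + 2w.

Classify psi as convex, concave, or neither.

concave

psi is quadratic, so its Hessian is the constant matrix H = [[-10, -2, 4], [-2, -4, 0], [4, 0, -4]].
Leading principal minors: -10, 36, -80.
Signs alternate −, +, − ⇒ H ≺ 0 ⇒ concave.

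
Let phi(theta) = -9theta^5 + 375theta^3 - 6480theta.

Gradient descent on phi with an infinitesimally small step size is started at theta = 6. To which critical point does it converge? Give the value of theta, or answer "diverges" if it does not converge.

phi'(theta) = -45(theta - 4)(theta - 3)(theta + 3)(theta + 4), so phi'(6) = -24300.
Gradient descent moves in the -phi' direction, i.e. theta is increasing.
There is no critical point above theta=6, and phi' keeps the same sign, so the iterate runs off to +∞.

diverges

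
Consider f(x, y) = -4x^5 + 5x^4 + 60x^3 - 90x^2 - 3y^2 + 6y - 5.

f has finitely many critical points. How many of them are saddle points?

f separates as a function of x plus a function of y, so ∇f=0 decouples.
∂f/∂x = -20x(x - 3)(x - 1)(x + 3) = 0 at x ∈ {-3, 0, 1, 3}; ∂f/∂y = -6(y - 1) = 0 at y ∈ {1}.
The Hessian is diagonal: diag(f_xx, f_yy). Second derivatives: f_xx(-3)=1440, f_xx(0)=-180, f_xx(1)=160, f_xx(3)=-720; f_yy(1)=-6.
Saddle points occur where the two diagonal entries have opposite signs: (-3, 1), (1, 1). Count: 2.

2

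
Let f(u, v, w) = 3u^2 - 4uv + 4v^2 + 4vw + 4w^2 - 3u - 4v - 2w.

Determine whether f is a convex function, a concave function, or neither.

f is quadratic, so its Hessian is the constant matrix H = [[6, -4, 0], [-4, 8, 4], [0, 4, 8]].
Leading principal minors: 6, 32, 160.
All positive ⇒ H ≻ 0 ⇒ convex.

convex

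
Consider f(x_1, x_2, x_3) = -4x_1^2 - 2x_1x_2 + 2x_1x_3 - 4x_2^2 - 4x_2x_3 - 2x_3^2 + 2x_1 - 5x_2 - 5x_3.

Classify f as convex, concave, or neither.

concave

f is quadratic, so its Hessian is the constant matrix H = [[-8, -2, 2], [-2, -8, -4], [2, -4, -4]].
Leading principal minors: -8, 60, -48.
Signs alternate −, +, − ⇒ H ≺ 0 ⇒ concave.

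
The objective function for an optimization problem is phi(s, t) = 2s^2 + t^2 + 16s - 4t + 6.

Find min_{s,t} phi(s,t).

phi(s,t) separates as P(s) + Q(t) + 6, so its minimum is min P + min Q + 6.
P'(s) = 4s + 16 vanishes at s ∈ {-4}; Q'(t) = 2(t - 2) vanishes at t ∈ {2}.
Local minima of P (where P''>0): P(-4)=-32. Local minima of Q: Q(2)=-4.
So the global minimum of phi is P(-4) + Q(2) + 6 = -32 − 4 + 6 = -30, attained at (-4, 2).

-30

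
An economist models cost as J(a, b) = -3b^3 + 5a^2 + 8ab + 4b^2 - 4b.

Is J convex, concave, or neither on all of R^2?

neither

The term -3b^3 is cubic, so the Hessian is not constant.
∂²J/∂b² = -18b + 8, which takes both signs as b varies (negative for sufficiently large b). A diagonal entry of the Hessian changing sign means the Hessian is neither positive- nor negative-semidefinite on all of R^2.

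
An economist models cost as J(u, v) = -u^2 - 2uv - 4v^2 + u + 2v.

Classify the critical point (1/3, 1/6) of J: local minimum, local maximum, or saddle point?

The Hessian of J is constant: H = [[-2, -2], [-2, -8]].
det(H) = (-2)·(-8) − (-2)² = 12.
det(H) > 0 and tr(H) = -10 < 0, so H is negative definite and the point is a local maximum.

local maximum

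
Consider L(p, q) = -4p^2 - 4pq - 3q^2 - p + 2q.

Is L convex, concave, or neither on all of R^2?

L is quadratic, so its Hessian is the constant matrix H = [[-8, -4], [-4, -6]].
det(H) = 32, tr(H) = -14.
det(H) > 0 and tr(H) < 0, so H is negative definite everywhere: concave.

concave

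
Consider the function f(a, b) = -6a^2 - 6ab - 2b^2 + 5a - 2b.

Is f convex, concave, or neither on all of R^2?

f is quadratic, so its Hessian is the constant matrix H = [[-12, -6], [-6, -4]].
det(H) = 12, tr(H) = -16.
det(H) > 0 and tr(H) < 0, so H is negative definite everywhere: concave.

concave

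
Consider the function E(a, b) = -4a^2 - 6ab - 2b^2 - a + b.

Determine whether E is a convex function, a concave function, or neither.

E is quadratic, so its Hessian is the constant matrix H = [[-8, -6], [-6, -4]].
det(H) = -4, tr(H) = -12.
det(H) < 0, so H is indefinite: neither convex nor concave.

neither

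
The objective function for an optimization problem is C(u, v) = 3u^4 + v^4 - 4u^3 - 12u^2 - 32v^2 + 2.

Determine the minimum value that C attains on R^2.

C(u,v) separates as P(u) + Q(v) + 2, so its minimum is min P + min Q + 2.
P'(u) = 12u(u - 2)(u + 1) vanishes at u ∈ {-1, 0, 2}; Q'(v) = 4v(v - 4)(v + 4) vanishes at v ∈ {-4, 0, 4}.
Local minima of P (where P''>0): P(-1)=-5, P(2)=-32. Local minima of Q: Q(-4)=-256, Q(4)=-256.
So the global minimum of C is P(2) + Q(-4) + 2 = -32 − 256 + 2 = -286, attained at (2, -4).

-286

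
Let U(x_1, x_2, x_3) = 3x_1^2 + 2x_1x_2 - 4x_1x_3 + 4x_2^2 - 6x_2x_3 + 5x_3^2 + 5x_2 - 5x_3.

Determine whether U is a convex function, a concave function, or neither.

U is quadratic, so its Hessian is the constant matrix H = [[6, 2, -4], [2, 8, -6], [-4, -6, 10]].
Leading principal minors: 6, 44, 192.
All positive ⇒ H ≻ 0 ⇒ convex.

convex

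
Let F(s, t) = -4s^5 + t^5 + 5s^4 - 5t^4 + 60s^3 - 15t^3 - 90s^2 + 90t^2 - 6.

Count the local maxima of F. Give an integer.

F separates as a function of s plus a function of t, so ∇F=0 decouples.
∂F/∂s = -20s(s - 3)(s - 1)(s + 3) = 0 at s ∈ {-3, 0, 1, 3}; ∂F/∂t = 5t(t - 4)(t - 3)(t + 3) = 0 at t ∈ {-3, 0, 3, 4}.
The Hessian is diagonal: diag(F_ss, F_tt). Second derivatives: F_ss(-3)=1440, F_ss(0)=-180, F_ss(1)=160, F_ss(3)=-720; F_tt(-3)=-630, F_tt(0)=180, F_tt(3)=-90, F_tt(4)=140.
Local maxima occur where both diagonal entries negative: (0, -3), (0, 3), (3, -3), (3, 3). Count: 4.

4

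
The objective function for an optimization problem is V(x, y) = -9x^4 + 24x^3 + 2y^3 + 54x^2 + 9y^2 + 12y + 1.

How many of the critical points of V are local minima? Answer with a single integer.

V separates as a function of x plus a function of y, so ∇V=0 decouples.
∂V/∂x = -36x(x - 3)(x + 1) = 0 at x ∈ {-1, 0, 3}; ∂V/∂y = 6(y + 1)(y + 2) = 0 at y ∈ {-2, -1}.
The Hessian is diagonal: diag(V_xx, V_yy). Second derivatives: V_xx(-1)=-144, V_xx(0)=108, V_xx(3)=-432; V_yy(-2)=-6, V_yy(-1)=6.
Local minima occur where both diagonal entries positive: (0, -1). Count: 1.

1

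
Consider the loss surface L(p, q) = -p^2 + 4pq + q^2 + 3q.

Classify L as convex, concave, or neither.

L is quadratic, so its Hessian is the constant matrix H = [[-2, 4], [4, 2]].
det(H) = -20, tr(H) = 0.
det(H) < 0, so H is indefinite: neither convex nor concave.

neither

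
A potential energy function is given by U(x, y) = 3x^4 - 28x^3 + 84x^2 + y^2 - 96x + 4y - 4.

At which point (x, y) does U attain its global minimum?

(4, -2)

U(x,y) separates as P(x) + Q(y) − 4, so its minimum is min P + min Q − 4.
P'(x) = 12(x - 4)(x - 2)(x - 1) vanishes at x ∈ {1, 2, 4}; Q'(y) = 2y + 4 vanishes at y ∈ {-2}.
Local minima of P (where P''>0): P(1)=-37, P(4)=-64. Local minima of Q: Q(-2)=-4.
So the global minimum of U is P(4) + Q(-2) − 4 = -64 − 4 − 4 = -72, attained at (4, -2).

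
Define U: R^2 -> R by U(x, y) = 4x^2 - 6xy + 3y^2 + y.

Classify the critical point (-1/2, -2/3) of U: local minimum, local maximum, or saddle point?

The Hessian of U is constant: H = [[8, -6], [-6, 6]].
det(H) = 8·6 − (-6)² = 12.
det(H) > 0 and tr(H) = 14 > 0, so H is positive definite and the point is a local minimum.

local minimum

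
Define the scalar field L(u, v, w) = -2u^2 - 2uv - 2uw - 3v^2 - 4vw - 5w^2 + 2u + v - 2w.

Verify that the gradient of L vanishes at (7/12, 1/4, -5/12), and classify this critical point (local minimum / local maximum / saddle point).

local maximum

∇L = (-4u - 2v - 2w + 2, -2u - 6v - 4w + 1, -2u - 4v - 10w - 2); substituting (7/12, 1/4, -5/12) gives ∇L = (0, 0, 0), so (7/12, 1/4, -5/12) is indeed a critical point.
The Hessian is constant: H = [[-4, -2, -2], [-2, -6, -4], [-2, -4, -10]].
Leading principal minors: Δ₁ = -4, Δ₂ = 20, Δ₃ = -144.
The minors alternate sign starting negative (−, +, −), so H is negative definite: a local maximum.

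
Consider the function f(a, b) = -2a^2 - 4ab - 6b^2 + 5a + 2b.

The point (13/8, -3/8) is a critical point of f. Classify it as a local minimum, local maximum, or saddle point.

The Hessian of f is constant: H = [[-4, -4], [-4, -12]].
det(H) = (-4)·(-12) − (-4)² = 32.
det(H) > 0 and tr(H) = -16 < 0, so H is negative definite and the point is a local maximum.

local maximum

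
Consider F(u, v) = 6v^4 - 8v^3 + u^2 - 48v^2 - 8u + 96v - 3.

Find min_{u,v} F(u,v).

F(u,v) separates as P(u) + Q(v) − 3, so its minimum is min P + min Q − 3.
P'(u) = 2u - 8 vanishes at u ∈ {4}; Q'(v) = 24(v - 2)(v - 1)(v + 2) vanishes at v ∈ {-2, 1, 2}.
Local minima of P (where P''>0): P(4)=-16. Local minima of Q: Q(-2)=-224, Q(2)=32.
So the global minimum of F is P(4) + Q(-2) − 3 = -16 − 224 − 3 = -243, attained at (4, -2).

-243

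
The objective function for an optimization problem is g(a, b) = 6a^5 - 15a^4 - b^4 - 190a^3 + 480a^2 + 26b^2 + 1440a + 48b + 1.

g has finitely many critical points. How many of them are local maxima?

g separates as a function of a plus a function of b, so ∇g=0 decouples.
∂g/∂a = 30(a - 4)(a - 3)(a + 1)(a + 4) = 0 at a ∈ {-4, -1, 3, 4}; ∂g/∂b = -4(b - 4)(b + 1)(b + 3) = 0 at b ∈ {-3, -1, 4}.
The Hessian is diagonal: diag(g_aa, g_bb). Second derivatives: g_aa(-4)=-5040, g_aa(-1)=1800, g_aa(3)=-840, g_aa(4)=1200; g_bb(-3)=-56, g_bb(-1)=40, g_bb(4)=-140.
Local maxima occur where both diagonal entries negative: (-4, -3), (-4, 4), (3, -3), (3, 4). Count: 4.

4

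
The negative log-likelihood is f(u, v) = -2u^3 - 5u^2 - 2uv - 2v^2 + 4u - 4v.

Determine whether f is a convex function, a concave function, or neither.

neither

The term -2u^3 is cubic, so the Hessian is not constant.
∂²f/∂u² = -12u - 10, which takes both signs as u varies (negative for sufficiently large u). A diagonal entry of the Hessian changing sign means the Hessian is neither positive- nor negative-semidefinite on all of R^2.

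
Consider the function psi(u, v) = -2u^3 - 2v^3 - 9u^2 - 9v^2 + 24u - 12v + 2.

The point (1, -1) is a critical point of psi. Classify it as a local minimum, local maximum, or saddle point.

The mixed partial ∂²psi/∂u∂v is 0, so the Hessian at any point is diag(psi_uu, psi_vv) = diag(-6(2u + 3), -6(2v + 3)).
At (1, -1): H = diag(-30, -6).
Both eigenvalues are negative, so H is negative definite: a local maximum.

local maximum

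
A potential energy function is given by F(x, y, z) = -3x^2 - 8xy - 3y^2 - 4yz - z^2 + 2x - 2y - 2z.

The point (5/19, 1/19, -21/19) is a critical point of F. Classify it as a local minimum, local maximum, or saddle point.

saddle point

The Hessian is constant: H = [[-6, -8, 0], [-8, -6, -4], [0, -4, -2]].
Leading principal minors: Δ₁ = -6, Δ₂ = -28, Δ₃ = 152.
The minors fit neither the all-positive nor the alternating-sign pattern, so H is indefinite: a saddle point.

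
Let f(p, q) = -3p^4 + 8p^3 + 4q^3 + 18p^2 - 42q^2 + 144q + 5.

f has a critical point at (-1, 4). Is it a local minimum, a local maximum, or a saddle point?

saddle point

The mixed partial ∂²f/∂p∂q is 0, so the Hessian at any point is diag(f_pp, f_qq) = diag(12(-3p^2 + 4p + 3), 12(2q - 7)).
At (-1, 4): H = diag(-48, 12).
The eigenvalues have opposite signs, so H is indefinite: a saddle point.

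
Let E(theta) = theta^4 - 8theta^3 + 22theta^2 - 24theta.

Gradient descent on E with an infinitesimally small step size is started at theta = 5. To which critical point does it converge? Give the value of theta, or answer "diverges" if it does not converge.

3

E'(theta) = 4(theta - 3)(theta - 2)(theta - 1), so E'(5) = 96.
Gradient descent moves in the -E' direction, i.e. theta is decreasing.
The nearest critical point in that direction is theta = 3, where E'' = 8 > 0 (a local minimum). The iterate converges there.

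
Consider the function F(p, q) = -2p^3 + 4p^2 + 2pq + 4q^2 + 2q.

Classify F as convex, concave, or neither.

The term -2p^3 is cubic, so the Hessian is not constant.
∂²F/∂p² = -12p + 8, which takes both signs as p varies (negative for sufficiently large p). A diagonal entry of the Hessian changing sign means the Hessian is neither positive- nor negative-semidefinite on all of R^2.

neither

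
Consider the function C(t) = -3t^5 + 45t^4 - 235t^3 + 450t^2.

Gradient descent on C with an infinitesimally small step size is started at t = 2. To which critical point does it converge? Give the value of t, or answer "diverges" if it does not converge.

0

C'(t) = -15t(t - 5)(t - 4)(t - 3), so C'(2) = 180.
Gradient descent moves in the -C' direction, i.e. t is decreasing.
The nearest critical point in that direction is t = 0, where C'' = 900 > 0 (a local minimum). The iterate converges there.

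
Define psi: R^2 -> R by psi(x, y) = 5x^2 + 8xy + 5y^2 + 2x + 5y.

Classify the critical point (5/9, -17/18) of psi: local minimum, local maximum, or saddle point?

The Hessian of psi is constant: H = [[10, 8], [8, 10]].
det(H) = 10·10 − 8² = 36.
det(H) > 0 and tr(H) = 20 > 0, so H is positive definite and the point is a local minimum.

local minimum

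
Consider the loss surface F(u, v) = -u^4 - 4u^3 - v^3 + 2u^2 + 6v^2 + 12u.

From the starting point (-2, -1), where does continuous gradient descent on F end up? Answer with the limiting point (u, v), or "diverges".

(-1, 0)

F is separable, so gradient descent decouples: u follows -∂F/∂u, v follows -∂F/∂v.
∂F/∂u = -4(u - 1)(u + 1)(u + 3); at u=-2 this is -12, so u increases.
∂F/∂v = -3v(v - 4); at v=-1 this is -15, so v increases.
u converges to its nearest critical value -1 (a local min of the u-part); v converges to 0. The iterate converges to (-1, 0).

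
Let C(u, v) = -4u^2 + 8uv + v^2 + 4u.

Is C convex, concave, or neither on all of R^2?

C is quadratic, so its Hessian is the constant matrix H = [[-8, 8], [8, 2]].
det(H) = -80, tr(H) = -6.
det(H) < 0, so H is indefinite: neither convex nor concave.

neither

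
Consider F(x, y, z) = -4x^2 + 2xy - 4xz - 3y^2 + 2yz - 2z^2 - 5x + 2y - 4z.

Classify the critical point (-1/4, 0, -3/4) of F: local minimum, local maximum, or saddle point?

local maximum

The Hessian is constant: H = [[-8, 2, -4], [2, -6, 2], [-4, 2, -4]].
Leading principal minors: Δ₁ = -8, Δ₂ = 44, Δ₃ = -80.
The minors alternate sign starting negative (−, +, −), so H is negative definite: a local maximum.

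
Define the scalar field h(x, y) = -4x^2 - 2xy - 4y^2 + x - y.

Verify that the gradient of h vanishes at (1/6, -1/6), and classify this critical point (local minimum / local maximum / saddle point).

local maximum

∇h = (-8x - 2y + 1, -2x - 8y - 1); substituting (1/6, -1/6) gives ∇h = (0, 0), so (1/6, -1/6) is indeed a critical point.
The Hessian of h is constant: H = [[-8, -2], [-2, -8]].
det(H) = (-8)·(-8) − (-2)² = 60.
det(H) > 0 and tr(H) = -16 < 0, so H is negative definite and the point is a local maximum.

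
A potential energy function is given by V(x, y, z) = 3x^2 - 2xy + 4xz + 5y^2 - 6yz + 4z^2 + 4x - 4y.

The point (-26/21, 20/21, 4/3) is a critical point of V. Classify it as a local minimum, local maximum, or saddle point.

local minimum

The Hessian is constant: H = [[6, -2, 4], [-2, 10, -6], [4, -6, 8]].
Leading principal minors: Δ₁ = 6, Δ₂ = 56, Δ₃ = 168.
All leading minors are positive, so H is positive definite: a local minimum.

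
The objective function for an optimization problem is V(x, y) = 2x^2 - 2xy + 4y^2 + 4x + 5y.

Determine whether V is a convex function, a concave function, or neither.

convex

V is quadratic, so its Hessian is the constant matrix H = [[4, -2], [-2, 8]].
det(H) = 28, tr(H) = 12.
det(H) > 0 and tr(H) > 0, so H is positive definite everywhere: convex.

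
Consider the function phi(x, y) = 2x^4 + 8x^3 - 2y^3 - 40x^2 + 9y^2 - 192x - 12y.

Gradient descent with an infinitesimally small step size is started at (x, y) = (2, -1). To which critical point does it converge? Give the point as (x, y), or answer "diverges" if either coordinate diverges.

phi is separable, so gradient descent decouples: x follows -∂phi/∂x, y follows -∂phi/∂y.
∂phi/∂x = 8(x - 3)(x + 2)(x + 4); at x=2 this is -192, so x increases.
∂phi/∂y = -6(y - 2)(y - 1); at y=-1 this is -36, so y increases.
x converges to its nearest critical value 3 (a local min of the x-part); y converges to 1. The iterate converges to (3, 1).

(3, 1)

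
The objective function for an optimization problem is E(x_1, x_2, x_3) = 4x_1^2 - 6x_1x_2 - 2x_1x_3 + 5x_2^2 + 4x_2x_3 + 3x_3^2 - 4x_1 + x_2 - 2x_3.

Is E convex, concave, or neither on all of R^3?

E is quadratic, so its Hessian is the constant matrix H = [[8, -6, -2], [-6, 10, 4], [-2, 4, 6]].
Leading principal minors: 8, 44, 192.
All positive ⇒ H ≻ 0 ⇒ convex.

convex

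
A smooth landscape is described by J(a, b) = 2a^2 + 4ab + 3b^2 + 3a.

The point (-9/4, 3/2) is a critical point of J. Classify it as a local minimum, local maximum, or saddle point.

local minimum

The Hessian of J is constant: H = [[4, 4], [4, 6]].
det(H) = 4·6 − 4² = 8.
det(H) > 0 and tr(H) = 10 > 0, so H is positive definite and the point is a local minimum.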